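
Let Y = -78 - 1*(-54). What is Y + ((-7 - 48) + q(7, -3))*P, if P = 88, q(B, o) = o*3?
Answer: -5656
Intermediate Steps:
Y = -24 (Y = -78 + 54 = -24)
q(B, o) = 3*o
Y + ((-7 - 48) + q(7, -3))*P = -24 + ((-7 - 48) + 3*(-3))*88 = -24 + (-55 - 9)*88 = -24 - 64*88 = -24 - 5632 = -5656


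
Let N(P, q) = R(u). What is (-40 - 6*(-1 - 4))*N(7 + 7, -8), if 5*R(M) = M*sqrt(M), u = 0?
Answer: 0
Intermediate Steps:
R(M) = M**(3/2)/5 (R(M) = (M*sqrt(M))/5 = M**(3/2)/5)
N(P, q) = 0 (N(P, q) = 0**(3/2)/5 = (1/5)*0 = 0)
(-40 - 6*(-1 - 4))*N(7 + 7, -8) = (-40 - 6*(-1 - 4))*0 = (-40 - 6*(-5))*0 = (-40 + 30)*0 = -10*0 = 0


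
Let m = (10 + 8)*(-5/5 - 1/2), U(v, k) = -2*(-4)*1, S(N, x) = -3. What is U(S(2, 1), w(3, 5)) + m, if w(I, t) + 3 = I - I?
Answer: -19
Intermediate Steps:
w(I, t) = -3 (w(I, t) = -3 + (I - I) = -3 + 0 = -3)
U(v, k) = 8 (U(v, k) = 8*1 = 8)
m = -27 (m = 18*(-5*1/5 - 1*1/2) = 18*(-1 - 1/2) = 18*(-3/2) = -27)
U(S(2, 1), w(3, 5)) + m = 8 - 27 = -19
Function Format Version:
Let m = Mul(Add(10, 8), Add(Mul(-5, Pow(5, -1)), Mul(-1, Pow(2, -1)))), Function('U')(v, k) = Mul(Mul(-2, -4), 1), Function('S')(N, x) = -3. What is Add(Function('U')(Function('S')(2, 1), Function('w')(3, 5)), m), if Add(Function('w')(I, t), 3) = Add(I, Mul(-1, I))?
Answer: -19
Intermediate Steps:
Function('w')(I, t) = -3 (Function('w')(I, t) = Add(-3, Add(I, Mul(-1, I))) = Add(-3, 0) = -3)
Function('U')(v, k) = 8 (Function('U')(v, k) = Mul(8, 1) = 8)
m = -27 (m = Mul(18, Add(Mul(-5, Rational(1, 5)), Mul(-1, Rational(1, 2)))) = Mul(18, Add(-1, Rational(-1, 2))) = Mul(18, Rational(-3, 2)) = -27)
Add(Function('U')(Function('S')(2, 1), Function('w')(3, 5)), m) = Add(8, -27) = -19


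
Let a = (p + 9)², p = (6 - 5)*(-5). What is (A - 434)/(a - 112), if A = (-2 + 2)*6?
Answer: 217/48 ≈ 4.5208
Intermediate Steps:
p = -5 (p = 1*(-5) = -5)
a = 16 (a = (-5 + 9)² = 4² = 16)
A = 0 (A = 0*6 = 0)
(A - 434)/(a - 112) = (0 - 434)/(16 - 112) = -434/(-96) = -434*(-1/96) = 217/48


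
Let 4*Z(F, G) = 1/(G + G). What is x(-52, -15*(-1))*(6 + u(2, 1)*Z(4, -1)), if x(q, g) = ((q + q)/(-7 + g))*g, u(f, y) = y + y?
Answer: -4485/4 ≈ -1121.3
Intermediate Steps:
u(f, y) = 2*y
Z(F, G) = 1/(8*G) (Z(F, G) = 1/(4*(G + G)) = 1/(4*((2*G))) = (1/(2*G))/4 = 1/(8*G))
x(q, g) = 2*g*q/(-7 + g) (x(q, g) = ((2*q)/(-7 + g))*g = (2*q/(-7 + g))*g = 2*g*q/(-7 + g))
x(-52, -15*(-1))*(6 + u(2, 1)*Z(4, -1)) = (2*(-15*(-1))*(-52)/(-7 - 15*(-1)))*(6 + (2*1)*((⅛)/(-1))) = (2*15*(-52)/(-7 + 15))*(6 + 2*((⅛)*(-1))) = (2*15*(-52)/8)*(6 + 2*(-⅛)) = (2*15*(-52)*(⅛))*(6 - ¼) = -195*23/4 = -4485/4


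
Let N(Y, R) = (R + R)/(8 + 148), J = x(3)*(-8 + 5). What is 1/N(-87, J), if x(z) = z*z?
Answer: -26/9 ≈ -2.8889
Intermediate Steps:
x(z) = z**2
J = -27 (J = 3**2*(-8 + 5) = 9*(-3) = -27)
N(Y, R) = R/78 (N(Y, R) = (2*R)/156 = (2*R)*(1/156) = R/78)
1/N(-87, J) = 1/((1/78)*(-27)) = 1/(-9/26) = -26/9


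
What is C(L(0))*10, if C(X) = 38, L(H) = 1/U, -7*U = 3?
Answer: 380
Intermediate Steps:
U = -3/7 (U = -1/7*3 = -3/7 ≈ -0.42857)
L(H) = -7/3 (L(H) = 1/(-3/7) = -7/3)
C(L(0))*10 = 38*10 = 380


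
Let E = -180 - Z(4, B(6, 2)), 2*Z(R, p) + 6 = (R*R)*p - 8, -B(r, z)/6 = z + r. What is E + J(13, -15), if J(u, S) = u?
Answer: 224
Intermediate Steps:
B(r, z) = -6*r - 6*z (B(r, z) = -6*(z + r) = -6*(r + z) = -6*r - 6*z)
Z(R, p) = -7 + p*R²/2 (Z(R, p) = -3 + ((R*R)*p - 8)/2 = -3 + (R²*p - 8)/2 = -3 + (p*R² - 8)/2 = -3 + (-8 + p*R²)/2 = -3 + (-4 + p*R²/2) = -7 + p*R²/2)
E = 211 (E = -180 - (-7 + (½)*(-6*6 - 6*2)*4²) = -180 - (-7 + (½)*(-36 - 12)*16) = -180 - (-7 + (½)*(-48)*16) = -180 - (-7 - 384) = -180 - 1*(-391) = -180 + 391 = 211)
E + J(13, -15) = 211 + 13 = 224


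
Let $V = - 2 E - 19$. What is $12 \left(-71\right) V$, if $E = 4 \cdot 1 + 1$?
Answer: $24708$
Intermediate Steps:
$E = 5$ ($E = 4 + 1 = 5$)
$V = -29$ ($V = \left(-2\right) 5 - 19 = -10 - 19 = -29$)
$12 \left(-71\right) V = 12 \left(-71\right) \left(-29\right) = \left(-852\right) \left(-29\right) = 24708$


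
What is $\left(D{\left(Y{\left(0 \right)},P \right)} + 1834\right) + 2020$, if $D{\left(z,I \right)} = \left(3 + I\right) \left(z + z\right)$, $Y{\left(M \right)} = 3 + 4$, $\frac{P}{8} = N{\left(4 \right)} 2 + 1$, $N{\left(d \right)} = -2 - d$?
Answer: $2664$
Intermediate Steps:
$P = -88$ ($P = 8 \left(\left(-2 - 4\right) 2 + 1\right) = 8 \left(\left(-6\right) 2 + 1\right) = 8 \left(-12 + 1\right) = 8 \left(-11\right) = -88$)
$Y{\left(M \right)} = 7$
$D{\left(z,I \right)} = 2 z \left(3 + I\right)$ ($D{\left(z,I \right)} = \left(3 + I\right) 2 z = 2 z \left(3 + I\right)$)
$\left(D{\left(Y{\left(0 \right)},P \right)} + 1834\right) + 2020 = \left(2 \cdot 7 \left(3 - 88\right) + 1834\right) + 2020 = \left(2 \cdot 7 \left(-85\right) + 1834\right) + 2020 = \left(-1190 + 1834\right) + 2020 = 644 + 2020 = 2664$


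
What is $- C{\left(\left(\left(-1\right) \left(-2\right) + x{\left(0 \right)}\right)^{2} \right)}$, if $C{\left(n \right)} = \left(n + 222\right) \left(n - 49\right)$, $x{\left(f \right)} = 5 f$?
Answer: $10170$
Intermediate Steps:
$C{\left(n \right)} = \left(-49 + n\right) \left(222 + n\right)$ ($C{\left(n \right)} = \left(222 + n\right) \left(-49 + n\right) = \left(-49 + n\right) \left(222 + n\right)$)
$- C{\left(\left(\left(-1\right) \left(-2\right) + x{\left(0 \right)}\right)^{2} \right)} = - (-10878 + \left(\left(\left(-1\right) \left(-2\right) + 5 \cdot 0\right)^{2}\right)^{2} + 173 \left(\left(-1\right) \left(-2\right) + 5 \cdot 0\right)^{2}) = - (-10878 + \left(\left(2 + 0\right)^{2}\right)^{2} + 173 \left(2 + 0\right)^{2}) = - (-10878 + \left(2^{2}\right)^{2} + 173 \cdot 2^{2}) = - (-10878 + 4^{2} + 173 \cdot 4) = - (-10878 + 16 + 692) = \left(-1\right) \left(-10170\right) = 10170$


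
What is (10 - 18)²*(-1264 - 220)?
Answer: -94976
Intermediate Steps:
(10 - 18)²*(-1264 - 220) = (-8)²*(-1484) = 64*(-1484) = -94976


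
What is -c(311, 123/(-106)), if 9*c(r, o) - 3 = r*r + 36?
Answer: -96760/9 ≈ -10751.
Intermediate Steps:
c(r, o) = 13/3 + r**2/9 (c(r, o) = 1/3 + (r*r + 36)/9 = 1/3 + (r**2 + 36)/9 = 1/3 + (36 + r**2)/9 = 1/3 + (4 + r**2/9) = 13/3 + r**2/9)
-c(311, 123/(-106)) = -(13/3 + (1/9)*311**2) = -(13/3 + (1/9)*96721) = -(13/3 + 96721/9) = -1*96760/9 = -96760/9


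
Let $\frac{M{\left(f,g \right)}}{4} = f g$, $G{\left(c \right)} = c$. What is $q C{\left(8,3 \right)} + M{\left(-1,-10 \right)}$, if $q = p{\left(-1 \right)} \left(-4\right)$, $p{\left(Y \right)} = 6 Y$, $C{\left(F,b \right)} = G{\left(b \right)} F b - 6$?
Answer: $1624$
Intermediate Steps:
$M{\left(f,g \right)} = 4 f g$
$C{\left(F,b \right)} = -6 + F b^{2}$ ($C{\left(F,b \right)} = b F b - 6 = F b b - 6 = F b^{2} - 6 = -6 + F b^{2}$)
$q = 24$ ($q = 6 \left(-1\right) \left(-4\right) = \left(-6\right) \left(-4\right) = 24$)
$q C{\left(8,3 \right)} + M{\left(-1,-10 \right)} = 24 \left(-6 + 8 \cdot 3^{2}\right) + 4 \left(-1\right) \left(-10\right) = 24 \left(-6 + 8 \cdot 9\right) + 40 = 24 \left(-6 + 72\right) + 40 = 24 \cdot 66 + 40 = 1584 + 40 = 1624$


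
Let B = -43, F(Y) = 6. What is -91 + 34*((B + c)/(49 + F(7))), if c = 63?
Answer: -865/11 ≈ -78.636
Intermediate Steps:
-91 + 34*((B + c)/(49 + F(7))) = -91 + 34*((-43 + 63)/(49 + 6)) = -91 + 34*(20/55) = -91 + 34*(20*(1/55)) = -91 + 34*(4/11) = -91 + 136/11 = -865/11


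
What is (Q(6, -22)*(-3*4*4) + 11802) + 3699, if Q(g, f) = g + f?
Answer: 16269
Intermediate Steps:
Q(g, f) = f + g
(Q(6, -22)*(-3*4*4) + 11802) + 3699 = ((-22 + 6)*(-3*4*4) + 11802) + 3699 = (-(-192)*4 + 11802) + 3699 = (-16*(-48) + 11802) + 3699 = (768 + 11802) + 3699 = 12570 + 3699 = 16269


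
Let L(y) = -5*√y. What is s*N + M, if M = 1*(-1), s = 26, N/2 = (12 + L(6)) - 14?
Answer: -105 - 260*√6 ≈ -741.87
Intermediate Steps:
N = -4 - 10*√6 (N = 2*((12 - 5*√6) - 14) = 2*(-2 - 5*√6) = -4 - 10*√6 ≈ -28.495)
M = -1
s*N + M = 26*(-4 - 10*√6) - 1 = (-104 - 260*√6) - 1 = -105 - 260*√6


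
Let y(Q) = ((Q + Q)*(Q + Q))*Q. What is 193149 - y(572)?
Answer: -748403843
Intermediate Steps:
y(Q) = 4*Q**3 (y(Q) = ((2*Q)*(2*Q))*Q = (4*Q**2)*Q = 4*Q**3)
193149 - y(572) = 193149 - 4*572**3 = 193149 - 4*187149248 = 193149 - 1*748596992 = 193149 - 748596992 = -748403843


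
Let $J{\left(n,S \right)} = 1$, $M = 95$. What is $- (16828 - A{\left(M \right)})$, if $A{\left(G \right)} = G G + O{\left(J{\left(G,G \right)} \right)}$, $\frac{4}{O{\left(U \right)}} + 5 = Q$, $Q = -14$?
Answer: $- \frac{148261}{19} \approx -7803.2$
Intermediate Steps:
$O{\left(U \right)} = - \frac{4}{19}$ ($O{\left(U \right)} = \frac{4}{-5 - 14} = \frac{4}{-19} = 4 \left(- \frac{1}{19}\right) = - \frac{4}{19}$)
$A{\left(G \right)} = - \frac{4}{19} + G^{2}$ ($A{\left(G \right)} = G G - \frac{4}{19} = G^{2} - \frac{4}{19} = - \frac{4}{19} + G^{2}$)
$- (16828 - A{\left(M \right)}) = - (16828 - \left(- \frac{4}{19} + 95^{2}\right)) = - (16828 - \left(- \frac{4}{19} + 9025\right)) = - (16828 - \frac{171471}{19}) = \left(-1\right) \frac{148261}{19} = - \frac{148261}{19}$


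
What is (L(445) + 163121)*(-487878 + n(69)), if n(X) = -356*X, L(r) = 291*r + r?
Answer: -150176764962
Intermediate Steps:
L(r) = 292*r
(L(445) + 163121)*(-487878 + n(69)) = (292*445 + 163121)*(-487878 - 356*69) = (129940 + 163121)*(-487878 - 24564) = 293061*(-512442) = -150176764962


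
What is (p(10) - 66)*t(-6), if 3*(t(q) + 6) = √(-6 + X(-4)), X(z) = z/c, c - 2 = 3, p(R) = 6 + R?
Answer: 300 - 10*I*√170/3 ≈ 300.0 - 43.461*I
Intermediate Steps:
c = 5 (c = 2 + 3 = 5)
X(z) = z/5
t(q) = -6 + I*√170/15 (t(q) = -6 + √(-6 + (⅕)*(-4))/3 = -6 + √(-6 - ⅘)/3 = -6 + √(-34/5)/3 = -6 + (I*√170/5)/3 = -6 + I*√170/15)
(p(10) - 66)*t(-6) = ((6 + 10) - 66)*(-6 + I*√170/15) = (16 - 66)*(-6 + I*√170/15) = -50*(-6 + I*√170/15) = 300 - 10*I*√170/3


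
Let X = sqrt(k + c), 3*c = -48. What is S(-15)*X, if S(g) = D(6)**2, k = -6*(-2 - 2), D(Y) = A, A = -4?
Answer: 32*sqrt(2) ≈ 45.255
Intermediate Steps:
D(Y) = -4
c = -16 (c = (1/3)*(-48) = -16)
k = 24 (k = -6*(-4) = 24)
S(g) = 16 (S(g) = (-4)**2 = 16)
X = 2*sqrt(2) (X = sqrt(24 - 16) = sqrt(8) = 2*sqrt(2) ≈ 2.8284)
S(-15)*X = 16*(2*sqrt(2)) = 32*sqrt(2)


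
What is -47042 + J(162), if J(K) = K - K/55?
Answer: -2578562/55 ≈ -46883.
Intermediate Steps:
J(K) = 54*K/55 (J(K) = K - K/55 = 54*K/55)
-47042 + J(162) = -47042 + (54/55)*162 = -47042 + 8748/55 = -2578562/55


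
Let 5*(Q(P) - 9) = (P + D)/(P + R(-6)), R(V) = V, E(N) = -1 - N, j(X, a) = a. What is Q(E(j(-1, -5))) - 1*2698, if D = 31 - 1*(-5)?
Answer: -2693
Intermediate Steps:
D = 36 (D = 31 + 5 = 36)
Q(P) = 9 + (36 + P)/(5*(-6 + P)) (Q(P) = 9 + ((P + 36)/(P - 6))/5 = 9 + ((36 + P)/(-6 + P))/5 = 9 + (36 + P)/(5*(-6 + P)))
Q(E(j(-1, -5))) - 1*2698 = 2*(-117 + 23*(-1 - 1*(-5)))/(5*(-6 + (-1 - 1*(-5)))) - 1*2698 = 2*(-117 + 23*(-1 + 5))/(5*(-6 + (-1 + 5))) - 2698 = 2*(-117 + 23*4)/(5*(-6 + 4)) - 2698 = (⅖)*(-117 + 92)/(-2) - 2698 = (⅖)*(-½)*(-25) - 2698 = 5 - 2698 = -2693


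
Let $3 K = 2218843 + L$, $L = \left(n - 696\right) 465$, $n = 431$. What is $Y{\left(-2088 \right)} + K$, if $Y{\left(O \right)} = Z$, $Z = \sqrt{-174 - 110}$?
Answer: $\frac{2095618}{3} + 2 i \sqrt{71} \approx 6.9854 \cdot 10^{5} + 16.852 i$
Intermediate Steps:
$Z = 2 i \sqrt{71}$ ($Z = \sqrt{-284} = 2 i \sqrt{71} \approx 16.852 i$)
$Y{\left(O \right)} = 2 i \sqrt{71}$
$L = -123225$ ($L = \left(431 - 696\right) 465 = \left(-265\right) 465 = -123225$)
$K = \frac{2095618}{3}$ ($K = \frac{2218843 - 123225}{3} = \frac{1}{3} \cdot 2095618 = \frac{2095618}{3} \approx 6.9854 \cdot 10^{5}$)
$Y{\left(-2088 \right)} + K = 2 i \sqrt{71} + \frac{2095618}{3} = \frac{2095618}{3} + 2 i \sqrt{71}$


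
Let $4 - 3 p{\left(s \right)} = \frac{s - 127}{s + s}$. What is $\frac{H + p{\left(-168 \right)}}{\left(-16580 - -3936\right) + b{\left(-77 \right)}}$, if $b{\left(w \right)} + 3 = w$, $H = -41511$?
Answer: $\frac{41842039}{12825792} \approx 3.2623$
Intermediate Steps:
$b{\left(w \right)} = -3 + w$
$p{\left(s \right)} = \frac{4}{3} - \frac{-127 + s}{6 s}$ ($p{\left(s \right)} = \frac{4}{3} - \frac{\left(s - 127\right) \frac{1}{s + s}}{3} = \frac{4}{3} - \frac{\left(-127 + s\right) \frac{1}{2 s}}{3} = \frac{4}{3} - \frac{\frac{1}{2} \frac{1}{s} \left(-127 + s\right)}{3} = \frac{4}{3} - \frac{-127 + s}{6 s}$)
$\frac{H + p{\left(-168 \right)}}{\left(-16580 - -3936\right) + b{\left(-77 \right)}} = \frac{-41511 + \frac{127 + 7 \left(-168\right)}{6 \left(-168\right)}}{\left(-16580 - -3936\right) - 80} = \frac{-41511 + \frac{1}{6} \left(- \frac{1}{168}\right) \left(127 - 1176\right)}{\left(-16580 + 3936\right) - 80} = \frac{-41511 + \frac{1}{6} \left(- \frac{1}{168}\right) \left(-1049\right)}{-12644 - 80} = \frac{-41511 + \frac{1049}{1008}}{-12724} = \left(- \frac{41842039}{1008}\right) \left(- \frac{1}{12724}\right) = \frac{41842039}{12825792}$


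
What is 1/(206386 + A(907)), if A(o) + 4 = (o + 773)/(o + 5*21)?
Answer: 253/52215066 ≈ 4.8453e-6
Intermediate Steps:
A(o) = -4 + (773 + o)/(105 + o) (A(o) = -4 + (o + 773)/(o + 5*21) = -4 + (773 + o)/(o + 105) = -4 + (773 + o)/(105 + o))
1/(206386 + A(907)) = 1/(206386 + (353 - 3*907)/(105 + 907)) = 1/(206386 + (353 - 2721)/1012) = 1/(206386 + (1/1012)*(-2368)) = 1/(206386 - 592/253) = 1/(52215066/253) = 253/52215066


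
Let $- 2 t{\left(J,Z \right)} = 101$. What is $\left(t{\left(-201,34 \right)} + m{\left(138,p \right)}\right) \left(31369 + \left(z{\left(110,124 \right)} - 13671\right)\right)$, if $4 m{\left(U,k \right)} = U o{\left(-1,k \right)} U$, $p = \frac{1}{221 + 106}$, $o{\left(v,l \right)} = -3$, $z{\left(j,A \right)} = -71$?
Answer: $- \frac{505313209}{2} \approx -2.5266 \cdot 10^{8}$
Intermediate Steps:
$t{\left(J,Z \right)} = - \frac{101}{2}$ ($t{\left(J,Z \right)} = \left(- \frac{1}{2}\right) 101 = - \frac{101}{2}$)
$p = \frac{1}{327} \approx 0.0030581$
$m{\left(U,k \right)} = - \frac{3 U^{2}}{4}$ ($m{\left(U,k \right)} = \frac{U \left(-3\right) U}{4} = \frac{- 3 U U}{4} = \frac{\left(-3\right) U^{2}}{4} = - \frac{3 U^{2}}{4}$)
$\left(t{\left(-201,34 \right)} + m{\left(138,p \right)}\right) \left(31369 + \left(z{\left(110,124 \right)} - 13671\right)\right) = \left(- \frac{101}{2} - \frac{3 \cdot 138^{2}}{4}\right) \left(31369 - 13742\right) = \left(- \frac{101}{2} - 14283\right) \left(31369 - 13742\right) = \left(- \frac{28667}{2}\right) 17627 = - \frac{505313209}{2}$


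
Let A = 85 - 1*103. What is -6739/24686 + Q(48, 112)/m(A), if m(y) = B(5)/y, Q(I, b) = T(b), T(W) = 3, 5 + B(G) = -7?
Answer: 52174/12343 ≈ 4.2270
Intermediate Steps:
B(G) = -12 (B(G) = -5 - 7 = -12)
A = -18 (A = 85 - 103 = -18)
Q(I, b) = 3
m(y) = -12/y
-6739/24686 + Q(48, 112)/m(A) = -6739/24686 + 3/((-12/(-18))) = -6739*1/24686 + 3/((-12*(-1/18))) = -6739/24686 + 3/(⅔) = -6739/24686 + 3*(3/2) = -6739/24686 + 9/2 = 52174/12343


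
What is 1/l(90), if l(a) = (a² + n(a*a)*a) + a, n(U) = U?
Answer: 1/737190 ≈ 1.3565e-6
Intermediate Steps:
l(a) = a + a² + a³ (l(a) = (a² + (a*a)*a) + a = (a² + a²*a) + a = (a² + a³) + a = a + a² + a³)
1/l(90) = 1/(90*(1 + 90 + 90²)) = 1/(90*(1 + 90 + 8100)) = 1/(90*8191) = 1/737190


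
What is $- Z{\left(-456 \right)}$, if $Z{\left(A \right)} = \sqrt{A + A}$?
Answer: $- 4 i \sqrt{57} \approx - 30.199 i$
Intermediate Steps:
$Z{\left(A \right)} = \sqrt{2} \sqrt{A}$ ($Z{\left(A \right)} = \sqrt{2 A} = \sqrt{2} \sqrt{A}$)
$- Z{\left(-456 \right)} = - \sqrt{2} \sqrt{-456} = - \sqrt{2} \cdot 2 i \sqrt{114} = - 4 i \sqrt{57}$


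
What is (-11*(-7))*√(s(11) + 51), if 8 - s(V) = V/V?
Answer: 77*√58 ≈ 586.41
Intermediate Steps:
s(V) = 7 (s(V) = 8 - V/V = 8 - 1*1 = 8 - 1 = 7)
(-11*(-7))*√(s(11) + 51) = (-11*(-7))*√(7 + 51) = 77*√58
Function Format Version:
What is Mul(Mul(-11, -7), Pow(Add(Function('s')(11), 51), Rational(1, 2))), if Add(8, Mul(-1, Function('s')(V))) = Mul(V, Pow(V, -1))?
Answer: Mul(77, Pow(58, Rational(1, 2))) ≈ 586.41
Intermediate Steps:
Function('s')(V) = 7 (Function('s')(V) = Add(8, Mul(-1, Mul(V, Pow(V, -1)))) = Add(8, Mul(-1, 1)) = Add(8, -1) = 7)
Mul(Mul(-11, -7), Pow(Add(Function('s')(11), 51), Rational(1, 2))) = Mul(Mul(-11, -7), Pow(Add(7, 51), Rational(1, 2))) = Mul(77, Pow(58, Rational(1, 2)))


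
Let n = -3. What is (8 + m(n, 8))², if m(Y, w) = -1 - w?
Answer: 1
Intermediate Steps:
(8 + m(n, 8))² = (8 + (-1 - 1*8))² = (8 + (-1 - 8))² = (8 - 9)² = (-1)² = 1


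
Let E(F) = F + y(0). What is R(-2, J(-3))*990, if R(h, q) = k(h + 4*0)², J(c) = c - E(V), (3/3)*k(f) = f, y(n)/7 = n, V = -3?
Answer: 3960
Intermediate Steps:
y(n) = 7*n
k(f) = f
E(F) = F (E(F) = F + 7*0 = F + 0 = F)
J(c) = 3 + c (J(c) = c - 1*(-3) = c + 3 = 3 + c)
R(h, q) = h² (R(h, q) = (h + 4*0)² = (h + 0)² = h²)
R(-2, J(-3))*990 = (-2)²*990 = 4*990 = 3960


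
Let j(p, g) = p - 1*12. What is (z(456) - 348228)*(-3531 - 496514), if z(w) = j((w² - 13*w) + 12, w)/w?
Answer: 173908150325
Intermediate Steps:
j(p, g) = -12 + p (j(p, g) = p - 12 = -12 + p)
z(w) = (w² - 13*w)/w (z(w) = (-12 + ((w² - 13*w) + 12))/w = (-12 + (12 + w² - 13*w))/w = (w² - 13*w)/w)
(z(456) - 348228)*(-3531 - 496514) = ((-13 + 456) - 348228)*(-3531 - 496514) = (443 - 348228)*(-500045) = -347785*(-500045) = 173908150325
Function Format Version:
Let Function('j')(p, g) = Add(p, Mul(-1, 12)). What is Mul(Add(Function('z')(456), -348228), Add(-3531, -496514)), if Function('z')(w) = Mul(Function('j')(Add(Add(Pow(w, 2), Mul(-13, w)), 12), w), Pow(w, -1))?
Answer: 173908150325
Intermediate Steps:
Function('j')(p, g) = Add(-12, p) (Function('j')(p, g) = Add(p, -12) = Add(-12, p))
Function('z')(w) = Mul(Pow(w, -1), Add(Pow(w, 2), Mul(-13, w))) (Function('z')(w) = Mul(Add(-12, Add(Add(Pow(w, 2), Mul(-13, w)), 12)), Pow(w, -1)) = Mul(Add(-12, Add(12, Pow(w, 2), Mul(-13, w))), Pow(w, -1)) = Mul(Add(Pow(w, 2), Mul(-13, w)), Pow(w, -1)) = Mul(Pow(w, -1), Add(Pow(w, 2), Mul(-13, w))))
Mul(Add(Function('z')(456), -348228), Add(-3531, -496514)) = Mul(Add(Add(-13, 456), -348228), Add(-3531, -496514)) = Mul(Add(443, -348228), -500045) = Mul(-347785, -500045) = 173908150325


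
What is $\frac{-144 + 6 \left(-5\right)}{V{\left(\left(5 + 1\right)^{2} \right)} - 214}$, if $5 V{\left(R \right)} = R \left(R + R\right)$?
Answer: $- \frac{435}{761} \approx -0.57162$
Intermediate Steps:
$V{\left(R \right)} = \frac{2 R^{2}}{5}$ ($V{\left(R \right)} = \frac{R \left(R + R\right)}{5} = \frac{R 2 R}{5} = \frac{2 R^{2}}{5}$)
$\frac{-144 + 6 \left(-5\right)}{V{\left(\left(5 + 1\right)^{2} \right)} - 214} = \frac{-144 + 6 \left(-5\right)}{\frac{2 \left(\left(5 + 1\right)^{2}\right)^{2}}{5} - 214} = \frac{-144 - 30}{\frac{2 \left(6^{2}\right)^{2}}{5} - 214} = - \frac{174}{\frac{2 \cdot 36^{2}}{5} - 214} = - \frac{174}{\frac{2}{5} \cdot 1296 - 214} = - \frac{174}{\frac{2592}{5} - 214} = - \frac{174}{\frac{1522}{5}} = \left(-174\right) \frac{5}{1522} = - \frac{435}{761}$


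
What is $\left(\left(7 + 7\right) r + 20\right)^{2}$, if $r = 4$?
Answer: $5776$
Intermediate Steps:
$\left(\left(7 + 7\right) r + 20\right)^{2} = \left(\left(7 + 7\right) 4 + 20\right)^{2} = \left(14 \cdot 4 + 20\right)^{2} = \left(56 + 20\right)^{2} = 76^{2} = 5776$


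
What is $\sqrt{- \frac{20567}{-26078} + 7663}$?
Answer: $\frac{\sqrt{5211852095918}}{26078} \approx 87.543$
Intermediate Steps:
$\sqrt{- \frac{20567}{-26078} + 7663} = \sqrt{\left(-20567\right) \left(- \frac{1}{26078}\right) + 7663} = \sqrt{\frac{20567}{26078} + 7663} = \sqrt{\frac{199856281}{26078}} = \frac{\sqrt{5211852095918}}{26078}$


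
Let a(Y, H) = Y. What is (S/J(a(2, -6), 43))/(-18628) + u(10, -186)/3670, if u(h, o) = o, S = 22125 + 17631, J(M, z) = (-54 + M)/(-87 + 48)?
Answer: -56446599/34182380 ≈ -1.6513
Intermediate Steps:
J(M, z) = 18/13 - M/39 (J(M, z) = (-54 + M)/(-39) = (-54 + M)*(-1/39) = 18/13 - M/39)
S = 39756
(S/J(a(2, -6), 43))/(-18628) + u(10, -186)/3670 = (39756/(18/13 - 1/39*2))/(-18628) - 186/3670 = (39756/(18/13 - 2/39))*(-1/18628) - 186*1/3670 = (39756/(4/3))*(-1/18628) - 93/1835 = (39756*(3/4))*(-1/18628) - 93/1835 = 29817*(-1/18628) - 93/1835 = -29817/18628 - 93/1835 = -56446599/34182380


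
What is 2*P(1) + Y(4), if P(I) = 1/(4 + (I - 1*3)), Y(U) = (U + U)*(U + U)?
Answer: 65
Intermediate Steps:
Y(U) = 4*U² (Y(U) = (2*U)*(2*U) = 4*U²)
P(I) = 1/(1 + I) (P(I) = 1/(4 + (I - 3)) = 1/(4 + (-3 + I)) = 1/(1 + I))
2*P(1) + Y(4) = 2/(1 + 1) + 4*4² = 2/2 + 4*16 = 2*(½) + 64 = 1 + 64 = 65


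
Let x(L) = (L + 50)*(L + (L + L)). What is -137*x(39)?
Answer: -1426581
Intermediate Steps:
x(L) = 3*L*(50 + L) (x(L) = (50 + L)*(L + 2*L) = (50 + L)*(3*L) = 3*L*(50 + L))
-137*x(39) = -411*39*(50 + 39) = -411*39*89 = -137*10413 = -1426581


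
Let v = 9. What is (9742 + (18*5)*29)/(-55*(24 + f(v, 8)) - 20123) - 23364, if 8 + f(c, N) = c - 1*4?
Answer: -248575772/10639 ≈ -23365.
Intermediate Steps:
f(c, N) = -12 + c (f(c, N) = -8 + (c - 1*4) = -8 + (c - 4) = -8 + (-4 + c) = -12 + c)
(9742 + (18*5)*29)/(-55*(24 + f(v, 8)) - 20123) - 23364 = (9742 + (18*5)*29)/(-55*(24 + (-12 + 9)) - 20123) - 23364 = (9742 + 90*29)/(-55*(24 - 3) - 20123) - 23364 = (9742 + 2610)/(-55*21 - 20123) - 23364 = 12352/(-1155 - 20123) - 23364 = 12352/(-21278) - 23364 = 12352*(-1/21278) - 23364 = -6176/10639 - 23364 = -248575772/10639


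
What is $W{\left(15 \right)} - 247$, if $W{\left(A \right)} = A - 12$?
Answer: $-244$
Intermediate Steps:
$W{\left(A \right)} = -12 + A$ ($W{\left(A \right)} = A - 12 = -12 + A$)
$W{\left(15 \right)} - 247 = \left(-12 + 15\right) - 247 = 3 - 247 = -244$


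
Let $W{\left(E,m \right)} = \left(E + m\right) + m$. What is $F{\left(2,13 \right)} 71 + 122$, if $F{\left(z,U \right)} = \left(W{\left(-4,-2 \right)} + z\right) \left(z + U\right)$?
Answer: $-6268$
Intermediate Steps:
$W{\left(E,m \right)} = E + 2 m$
$F{\left(z,U \right)} = \left(-8 + z\right) \left(U + z\right)$ ($F{\left(z,U \right)} = \left(\left(-4 + 2 \left(-2\right)\right) + z\right) \left(z + U\right) = \left(\left(-4 - 4\right) + z\right) \left(U + z\right) = \left(-8 + z\right) \left(U + z\right)$)
$F{\left(2,13 \right)} 71 + 122 = \left(2^{2} - 104 - 16 + 13 \cdot 2\right) 71 + 122 = \left(4 - 104 - 16 + 26\right) 71 + 122 = \left(-90\right) 71 + 122 = -6390 + 122 = -6268$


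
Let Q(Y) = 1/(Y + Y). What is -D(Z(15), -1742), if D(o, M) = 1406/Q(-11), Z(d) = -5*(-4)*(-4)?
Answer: 30932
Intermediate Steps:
Q(Y) = 1/(2*Y)
Z(d) = -80 (Z(d) = 20*(-4) = -80)
D(o, M) = -30932 (D(o, M) = 1406/(((½)/(-11))) = 1406/(((½)*(-1/11))) = 1406/(-1/22) = 1406*(-22) = -30932)
-D(Z(15), -1742) = -1*(-30932) = 30932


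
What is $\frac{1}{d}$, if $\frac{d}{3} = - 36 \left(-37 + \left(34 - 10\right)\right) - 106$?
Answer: $\frac{1}{1086} \approx 0.00092081$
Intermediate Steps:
$d = 1086$ ($d = 3 \left(- 36 \left(-37 + \left(34 - 10\right)\right) - 106\right) = 3 \left(- 36 \left(-37 + 24\right) - 106\right) = 3 \left(\left(-36\right) \left(-13\right) - 106\right) = 3 \left(468 - 106\right) = 3 \cdot 362 = 1086$)
$\frac{1}{d} = \frac{1}{1086}$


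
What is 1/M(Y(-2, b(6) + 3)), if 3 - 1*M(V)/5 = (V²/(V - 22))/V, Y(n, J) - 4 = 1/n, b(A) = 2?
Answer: 37/590 ≈ 0.062712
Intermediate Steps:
Y(n, J) = 4 + 1/n
M(V) = 15 - 5*V/(-22 + V) (M(V) = 15 - 5*V²/(V - 22)/V = 15 - 5*V²/(-22 + V)/V = 15 - 5*V/(-22 + V))
1/M(Y(-2, b(6) + 3)) = 1/(10*(-33 + (4 + 1/(-2)))/(-22 + (4 + 1/(-2)))) = 1/(10*(-33 + (4 - ½))/(-22 + (4 - ½))) = 1/(10*(-33 + 7/2)/(-22 + 7/2)) = 1/(10*(-59/2)/(-37/2)) = 1/(10*(-2/37)*(-59/2)) = 1/(590/37) = 37/590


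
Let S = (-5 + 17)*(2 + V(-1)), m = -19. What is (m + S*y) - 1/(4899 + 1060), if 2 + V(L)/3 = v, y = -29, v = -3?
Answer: 26845294/5959 ≈ 4505.0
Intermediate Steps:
V(L) = -15 (V(L) = -6 + 3*(-3) = -6 - 9 = -15)
S = -156 (S = (-5 + 17)*(2 - 15) = 12*(-13) = -156)
(m + S*y) - 1/(4899 + 1060) = (-19 - 156*(-29)) - 1/(4899 + 1060) = (-19 + 4524) - 1/5959 = 4505 - 1*1/5959 = 4505 - 1/5959 = 26845294/5959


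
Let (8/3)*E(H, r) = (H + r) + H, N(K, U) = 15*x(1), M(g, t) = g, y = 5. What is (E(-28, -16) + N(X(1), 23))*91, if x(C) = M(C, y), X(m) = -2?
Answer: -1092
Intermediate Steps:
x(C) = C
N(K, U) = 15 (N(K, U) = 15*1 = 15)
E(H, r) = 3*H/4 + 3*r/8 (E(H, r) = 3*((H + r) + H)/8 = 3*(r + 2*H)/8 = 3*H/4 + 3*r/8)
(E(-28, -16) + N(X(1), 23))*91 = (((¾)*(-28) + (3/8)*(-16)) + 15)*91 = ((-21 - 6) + 15)*91 = (-27 + 15)*91 = -12*91 = -1092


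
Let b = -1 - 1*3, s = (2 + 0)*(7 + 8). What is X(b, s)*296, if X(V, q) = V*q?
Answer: -35520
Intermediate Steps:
s = 30 (s = 2*15 = 30)
b = -4 (b = -1 - 3 = -4)
X(b, s)*296 = -4*30*296 = -120*296 = -35520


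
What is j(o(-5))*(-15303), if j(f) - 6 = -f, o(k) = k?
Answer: -168333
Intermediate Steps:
j(f) = 6 - f
j(o(-5))*(-15303) = (6 - 1*(-5))*(-15303) = (6 + 5)*(-15303) = 11*(-15303) = -168333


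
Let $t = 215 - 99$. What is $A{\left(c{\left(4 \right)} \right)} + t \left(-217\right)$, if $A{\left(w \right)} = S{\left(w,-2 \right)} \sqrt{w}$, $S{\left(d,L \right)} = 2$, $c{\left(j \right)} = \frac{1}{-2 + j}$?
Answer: $-25172 + \sqrt{2} \approx -25171.0$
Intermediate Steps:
$t = 116$
$A{\left(w \right)} = 2 \sqrt{w}$
$A{\left(c{\left(4 \right)} \right)} + t \left(-217\right) = 2 \sqrt{\frac{1}{-2 + 4}} + 116 \left(-217\right) = 2 \sqrt{\frac{1}{2}} - 25172 = \frac{2}{\sqrt{2}} - 25172 = 2 \frac{\sqrt{2}}{2} - 25172 = \sqrt{2} - 25172 = -25172 + \sqrt{2}$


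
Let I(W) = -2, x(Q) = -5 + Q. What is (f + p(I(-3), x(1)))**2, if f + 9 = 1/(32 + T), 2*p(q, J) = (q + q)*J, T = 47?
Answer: 6084/6241 ≈ 0.97484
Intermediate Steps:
p(q, J) = J*q (p(q, J) = ((q + q)*J)/2 = ((2*q)*J)/2 = (2*J*q)/2 = J*q)
f = -710/79 (f = -9 + 1/(32 + 47) = -9 + 1/79 = -710/79 ≈ -8.9873)
(f + p(I(-3), x(1)))**2 = (-710/79 + (-5 + 1)*(-2))**2 = (-710/79 - 4*(-2))**2 = (-710/79 + 8)**2 = (-78/79)**2 = 6084/6241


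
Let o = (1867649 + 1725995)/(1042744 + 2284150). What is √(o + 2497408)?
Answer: 3*√767830064943481834/1663447 ≈ 1580.3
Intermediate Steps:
o = 1796822/1663447 (o = 3593644/3326894 = 3593644*(1/3326894) = 1796822/1663447 ≈ 1.0802)
√(o + 2497408) = √(1796822/1663447 + 2497408) = √(4154307642198/1663447) = 3*√767830064943481834/1663447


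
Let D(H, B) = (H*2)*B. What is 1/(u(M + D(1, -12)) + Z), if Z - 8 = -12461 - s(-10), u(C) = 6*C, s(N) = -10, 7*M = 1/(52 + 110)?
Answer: -189/2378942 ≈ -7.9447e-5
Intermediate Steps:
M = 1/1134 (M = 1/(7*(52 + 110)) = (⅐)/162 = (⅐)*(1/162) = 1/1134 ≈ 0.00088183)
D(H, B) = 2*B*H (D(H, B) = (2*H)*B = 2*B*H)
Z = -12443 (Z = 8 + (-12461 - 1*(-10)) = 8 + (-12461 + 10) = 8 - 12451 = -12443)
1/(u(M + D(1, -12)) + Z) = 1/(6*(1/1134 + 2*(-12)*1) - 12443) = 1/(6*(1/1134 - 24) - 12443) = 1/(6*(-27215/1134) - 12443) = 1/(-27215/189 - 12443) = 1/(-2378942/189) = -189/2378942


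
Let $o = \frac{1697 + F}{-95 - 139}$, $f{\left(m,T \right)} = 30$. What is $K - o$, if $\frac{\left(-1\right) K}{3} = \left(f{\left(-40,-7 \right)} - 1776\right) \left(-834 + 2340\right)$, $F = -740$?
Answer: $\frac{615297703}{78} \approx 7.8884 \cdot 10^{6}$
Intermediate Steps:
$K = 7888428$ ($K = - 3 \left(30 - 1776\right) \left(-834 + 2340\right) = - 3 \left(\left(-1746\right) 1506\right) = \left(-3\right) \left(-2629476\right) = 7888428$)
$o = - \frac{319}{78}$ ($o = \frac{1697 - 740}{-95 - 139} = \frac{957}{-234} = 957 \left(- \frac{1}{234}\right) = - \frac{319}{78} \approx -4.0897$)
$K - o = 7888428 - - \frac{319}{78} = 7888428 + \frac{319}{78} = \frac{615297703}{78}$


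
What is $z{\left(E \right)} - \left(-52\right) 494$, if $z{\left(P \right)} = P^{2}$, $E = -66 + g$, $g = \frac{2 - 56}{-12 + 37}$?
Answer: $\frac{18958616}{625} \approx 30334.0$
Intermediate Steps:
$g = - \frac{54}{25} \approx -2.16$
$E = - \frac{1704}{25}$ ($E = -66 - \frac{54}{25} = - \frac{1704}{25} \approx -68.16$)
$z{\left(E \right)} - \left(-52\right) 494 = \left(- \frac{1704}{25}\right)^{2} - \left(-52\right) 494 = \frac{2903616}{625} - -25688 = \frac{2903616}{625} + 25688 = \frac{18958616}{625}$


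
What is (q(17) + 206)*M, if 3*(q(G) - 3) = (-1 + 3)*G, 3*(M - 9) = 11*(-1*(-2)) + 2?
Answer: 11237/3 ≈ 3745.7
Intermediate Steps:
M = 17 (M = 9 + (11*(-1*(-2)) + 2)/3 = 9 + (11*2 + 2)/3 = 9 + (22 + 2)/3 = 9 + (⅓)*24 = 9 + 8 = 17)
q(G) = 3 + 2*G/3 (q(G) = 3 + ((-1 + 3)*G)/3 = 3 + (2*G)/3 = 3 + 2*G/3)
(q(17) + 206)*M = ((3 + (⅔)*17) + 206)*17 = ((3 + 34/3) + 206)*17 = (43/3 + 206)*17 = (661/3)*17 = 11237/3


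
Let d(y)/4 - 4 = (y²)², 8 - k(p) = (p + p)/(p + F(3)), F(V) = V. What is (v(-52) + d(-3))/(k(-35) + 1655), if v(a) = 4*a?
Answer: 2112/26573 ≈ 0.079479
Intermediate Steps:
k(p) = 8 - 2*p/(3 + p) (k(p) = 8 - (p + p)/(p + 3) = 8 - 2*p/(3 + p))
d(y) = 16 + 4*y⁴ (d(y) = 16 + 4*(y²)² = 16 + 4*y⁴)
(v(-52) + d(-3))/(k(-35) + 1655) = (4*(-52) + (16 + 4*(-3)⁴))/(6*(4 - 35)/(3 - 35) + 1655) = (-208 + (16 + 4*81))/(6*(-31)/(-32) + 1655) = (-208 + (16 + 324))/(6*(-1/32)*(-31) + 1655) = (-208 + 340)/(93/16 + 1655) = 132/(26573/16) = 132*(16/26573) = 2112/26573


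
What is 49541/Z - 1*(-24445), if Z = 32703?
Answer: 799474376/32703 ≈ 24447.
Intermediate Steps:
49541/Z - 1*(-24445) = 49541/32703 - 1*(-24445) = 49541*(1/32703) + 24445 = 49541/32703 + 24445 = 799474376/32703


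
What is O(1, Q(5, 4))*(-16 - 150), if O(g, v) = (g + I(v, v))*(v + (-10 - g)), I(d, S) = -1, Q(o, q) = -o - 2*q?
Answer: 0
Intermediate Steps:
O(g, v) = (-1 + g)*(-10 + v - g) (O(g, v) = (g - 1)*(v + (-10 - g)) = (-1 + g)*(-10 + v - g))
O(1, Q(5, 4))*(-16 - 150) = (10 - (-1*5 - 2*4) - 1*1² - 9*1 + 1*(-1*5 - 2*4))*(-16 - 150) = (10 - (-5 - 8) - 1*1 - 9 + 1*(-5 - 8))*(-166) = (10 - 1*(-13) - 1 - 9 + 1*(-13))*(-166) = (10 + 13 - 1 - 9 - 13)*(-166) = 0*(-166) = 0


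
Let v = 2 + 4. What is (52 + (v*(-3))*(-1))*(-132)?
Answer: -9240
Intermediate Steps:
v = 6
(52 + (v*(-3))*(-1))*(-132) = (52 + (6*(-3))*(-1))*(-132) = (52 - 18*(-1))*(-132) = (52 + 18)*(-132) = 70*(-132) = -9240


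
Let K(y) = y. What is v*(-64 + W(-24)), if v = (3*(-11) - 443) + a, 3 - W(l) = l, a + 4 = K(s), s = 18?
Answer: 17094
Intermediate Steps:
a = 14 (a = -4 + 18 = 14)
W(l) = 3 - l
v = -462 (v = (3*(-11) - 443) + 14 = (-33 - 443) + 14 = -476 + 14 = -462)
v*(-64 + W(-24)) = -462*(-64 + (3 - 1*(-24))) = -462*(-64 + (3 + 24)) = -462*(-64 + 27) = -462*(-37) = 17094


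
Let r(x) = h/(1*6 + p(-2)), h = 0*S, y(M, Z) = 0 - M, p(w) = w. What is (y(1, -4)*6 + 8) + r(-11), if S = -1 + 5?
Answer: 2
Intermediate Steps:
S = 4
y(M, Z) = -M
h = 0 (h = 0*4 = 0)
r(x) = 0 (r(x) = 0/(1*6 - 2) = 0/(6 - 2) = 0/4 = 0*(¼) = 0)
(y(1, -4)*6 + 8) + r(-11) = (-1*1*6 + 8) + 0 = (-1*6 + 8) + 0 = (-6 + 8) + 0 = 2 + 0 = 2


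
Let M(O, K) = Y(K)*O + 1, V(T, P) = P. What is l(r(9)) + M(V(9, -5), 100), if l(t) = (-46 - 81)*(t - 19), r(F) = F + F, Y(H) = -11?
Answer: 183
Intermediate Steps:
r(F) = 2*F
l(t) = 2413 - 127*t (l(t) = -127*(-19 + t) = 2413 - 127*t)
M(O, K) = 1 - 11*O (M(O, K) = -11*O + 1 = 1 - 11*O)
l(r(9)) + M(V(9, -5), 100) = (2413 - 254*9) + (1 - 11*(-5)) = (2413 - 127*18) + (1 + 55) = (2413 - 2286) + 56 = 127 + 56 = 183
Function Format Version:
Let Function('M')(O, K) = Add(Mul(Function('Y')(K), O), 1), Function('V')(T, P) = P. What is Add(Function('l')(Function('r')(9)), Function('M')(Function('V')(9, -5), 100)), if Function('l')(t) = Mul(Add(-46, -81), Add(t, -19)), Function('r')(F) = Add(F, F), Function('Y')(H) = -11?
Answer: 183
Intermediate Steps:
Function('r')(F) = Mul(2, F)
Function('l')(t) = Add(2413, Mul(-127, t)) (Function('l')(t) = Mul(-127, Add(-19, t)) = Add(2413, Mul(-127, t)))
Function('M')(O, K) = Add(1, Mul(-11, O)) (Function('M')(O, K) = Add(Mul(-11, O), 1) = Add(1, Mul(-11, O)))
Add(Function('l')(Function('r')(9)), Function('M')(Function('V')(9, -5), 100)) = Add(Add(2413, Mul(-127, Mul(2, 9))), Add(1, Mul(-11, -5))) = Add(Add(2413, Mul(-127, 18)), Add(1, 55)) = Add(Add(2413, -2286), 56) = Add(127, 56) = 183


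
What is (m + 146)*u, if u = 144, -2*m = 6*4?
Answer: 19296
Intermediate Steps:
m = -12 (m = -3*4 = -½*24 = -12)
(m + 146)*u = (-12 + 146)*144 = 134*144 = 19296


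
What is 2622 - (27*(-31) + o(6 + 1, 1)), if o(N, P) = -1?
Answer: 3460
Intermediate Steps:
2622 - (27*(-31) + o(6 + 1, 1)) = 2622 - (27*(-31) - 1) = 2622 - (-837 - 1) = 2622 - 1*(-838) = 2622 + 838 = 3460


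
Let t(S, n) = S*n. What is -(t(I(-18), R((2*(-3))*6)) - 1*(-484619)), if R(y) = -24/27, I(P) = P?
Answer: -484635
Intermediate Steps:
R(y) = -8/9 (R(y) = -24*1/27 = -8/9)
-(t(I(-18), R((2*(-3))*6)) - 1*(-484619)) = -(-18*(-8/9) - 1*(-484619)) = -(16 + 484619) = -1*484635 = -484635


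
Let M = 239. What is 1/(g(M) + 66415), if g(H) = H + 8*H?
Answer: 1/68566 ≈ 1.4584e-5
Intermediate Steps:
g(H) = 9*H
1/(g(M) + 66415) = 1/(9*239 + 66415) = 1/(2151 + 66415) = 1/68566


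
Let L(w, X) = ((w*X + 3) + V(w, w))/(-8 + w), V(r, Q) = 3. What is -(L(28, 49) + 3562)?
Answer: -36309/10 ≈ -3630.9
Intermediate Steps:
L(w, X) = (6 + X*w)/(-8 + w) (L(w, X) = ((w*X + 3) + 3)/(-8 + w) = ((X*w + 3) + 3)/(-8 + w) = ((3 + X*w) + 3)/(-8 + w) = (6 + X*w)/(-8 + w))
-(L(28, 49) + 3562) = -((6 + 49*28)/(-8 + 28) + 3562) = -((6 + 1372)/20 + 3562) = -((1/20)*1378 + 3562) = -(689/10 + 3562) = -1*36309/10 = -36309/10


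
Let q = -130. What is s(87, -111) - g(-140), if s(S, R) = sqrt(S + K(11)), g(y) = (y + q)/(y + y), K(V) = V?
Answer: -27/28 + 7*sqrt(2) ≈ 8.9352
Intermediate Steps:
g(y) = (-130 + y)/(2*y) (g(y) = (y - 130)/(y + y) = (-130 + y)/((2*y)) = (-130 + y)*(1/(2*y)) = (-130 + y)/(2*y))
s(S, R) = sqrt(11 + S) (s(S, R) = sqrt(S + 11) = sqrt(11 + S))
s(87, -111) - g(-140) = sqrt(11 + 87) - (-130 - 140)/(2*(-140)) = sqrt(98) - (-1)*(-270)/(2*140) = 7*sqrt(2) - 1*27/28 = 7*sqrt(2) - 27/28 = -27/28 + 7*sqrt(2)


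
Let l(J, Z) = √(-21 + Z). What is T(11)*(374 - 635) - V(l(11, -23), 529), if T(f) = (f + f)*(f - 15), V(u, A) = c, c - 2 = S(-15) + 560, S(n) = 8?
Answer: 22398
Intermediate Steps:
c = 570 (c = 2 + (8 + 560) = 2 + 568 = 570)
V(u, A) = 570
T(f) = 2*f*(-15 + f) (T(f) = (2*f)*(-15 + f) = 2*f*(-15 + f))
T(11)*(374 - 635) - V(l(11, -23), 529) = (2*11*(-15 + 11))*(374 - 635) - 1*570 = (2*11*(-4))*(-261) - 570 = -88*(-261) - 570 = 22968 - 570 = 22398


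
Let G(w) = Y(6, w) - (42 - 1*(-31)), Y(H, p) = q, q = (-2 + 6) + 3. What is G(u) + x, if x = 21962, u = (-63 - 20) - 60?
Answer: 21896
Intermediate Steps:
u = -143 (u = -83 - 60 = -143)
q = 7 (q = 4 + 3 = 7)
Y(H, p) = 7
G(w) = -66 (G(w) = 7 - (42 - 1*(-31)) = 7 - (42 + 31) = 7 - 1*73 = 7 - 73 = -66)
G(u) + x = -66 + 21962 = 21896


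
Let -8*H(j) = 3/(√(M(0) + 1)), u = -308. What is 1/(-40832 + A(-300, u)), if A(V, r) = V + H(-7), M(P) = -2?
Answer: -2632448/108277851145 - 24*I/108277851145 ≈ -2.4312e-5 - 2.2165e-10*I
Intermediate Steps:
H(j) = 3*I/8 (H(j) = -3/(8*(√(-2 + 1))) = -3/(8*(√(-1))) = -3/(8*I) = -3*(-I)/8 = -(-3)*I/8 = 3*I/8)
A(V, r) = V + 3*I/8
1/(-40832 + A(-300, u)) = 1/(-40832 + (-300 + 3*I/8)) = 1/(-41132 + 3*I/8) = 64*(-41132 - 3*I/8)/108277851145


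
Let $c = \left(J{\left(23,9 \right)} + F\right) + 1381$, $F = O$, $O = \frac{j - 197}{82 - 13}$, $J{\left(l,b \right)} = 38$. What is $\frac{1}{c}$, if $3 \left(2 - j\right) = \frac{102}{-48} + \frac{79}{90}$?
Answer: $\frac{3240}{4588423} \approx 0.00070613$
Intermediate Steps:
$j = \frac{2609}{1080}$ ($j = 2 - \frac{\frac{102}{-48} + \frac{79}{90}}{3} = 2 - \frac{102 \left(- \frac{1}{48}\right) + 79 \cdot \frac{1}{90}}{3} = 2 - \frac{- \frac{17}{8} + \frac{79}{90}}{3} = 2 - - \frac{449}{1080} = 2 + \frac{449}{1080} = \frac{2609}{1080} \approx 2.4157$)
$O = - \frac{9137}{3240}$ ($O = \frac{\frac{2609}{1080} - 197}{82 - 13} = - \frac{210151}{1080 \cdot 69} = \left(- \frac{210151}{1080}\right) \frac{1}{69} = - \frac{9137}{3240} \approx -2.8201$)
$F = - \frac{9137}{3240} \approx -2.8201$
$c = \frac{4588423}{3240}$ ($c = \left(38 - \frac{9137}{3240}\right) + 1381 = \frac{113983}{3240} + 1381 = \frac{4588423}{3240} \approx 1416.2$)
$\frac{1}{c} = \frac{1}{\frac{4588423}{3240}} = \frac{3240}{4588423}$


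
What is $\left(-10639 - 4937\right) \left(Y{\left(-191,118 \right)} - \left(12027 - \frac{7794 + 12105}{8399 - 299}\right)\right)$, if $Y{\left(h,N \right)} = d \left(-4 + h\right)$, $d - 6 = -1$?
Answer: $\frac{5062022174}{25} \approx 2.0248 \cdot 10^{8}$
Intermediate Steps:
$d = 5$ ($d = 6 - 1 = 5$)
$Y{\left(h,N \right)} = -20 + 5 h$ ($Y{\left(h,N \right)} = 5 \left(-4 + h\right) = -20 + 5 h$)
$\left(-10639 - 4937\right) \left(Y{\left(-191,118 \right)} - \left(12027 - \frac{7794 + 12105}{8399 - 299}\right)\right) = \left(-10639 - 4937\right) \left(\left(-20 + 5 \left(-191\right)\right) - \left(12027 - \frac{7794 + 12105}{8399 - 299}\right)\right) = - 15576 \left(\left(-20 - 955\right) - \left(12027 - \frac{19899}{8100}\right)\right) = - 15576 \left(-975 + \left(19899 \cdot \frac{1}{8100} - 12027\right)\right) = - 15576 \left(-975 + \left(\frac{737}{300} - 12027\right)\right) = - 15576 \left(-975 - \frac{3607363}{300}\right) = \left(-15576\right) \left(- \frac{3899863}{300}\right) = \frac{5062022174}{25}$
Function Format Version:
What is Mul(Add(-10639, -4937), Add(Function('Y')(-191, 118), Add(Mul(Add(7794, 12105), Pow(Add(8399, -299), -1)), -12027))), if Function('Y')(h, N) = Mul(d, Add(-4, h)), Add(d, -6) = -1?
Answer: Rational(5062022174, 25) ≈ 2.0248e+8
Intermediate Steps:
d = 5 (d = Add(6, -1) = 5)
Function('Y')(h, N) = Add(-20, Mul(5, h)) (Function('Y')(h, N) = Mul(5, Add(-4, h)) = Add(-20, Mul(5, h)))
Mul(Add(-10639, -4937), Add(Function('Y')(-191, 118), Add(Mul(Add(7794, 12105), Pow(Add(8399, -299), -1)), -12027))) = Mul(Add(-10639, -4937), Add(Add(-20, Mul(5, -191)), Add(Mul(Add(7794, 12105), Pow(Add(8399, -299), -1)), -12027))) = Mul(-15576, Add(Add(-20, -955), Add(Mul(19899, Pow(8100, -1)), -12027))) = Mul(-15576, Add(-975, Add(Mul(19899, Rational(1, 8100)), -12027))) = Mul(-15576, Add(-975, Add(Rational(737, 300), -12027))) = Mul(-15576, Add(-975, Rational(-3607363, 300))) = Mul(-15576, Rational(-3899863, 300)) = Rational(5062022174, 25)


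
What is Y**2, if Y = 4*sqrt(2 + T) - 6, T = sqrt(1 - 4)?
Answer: 4*(3 - 2*sqrt(2 + I*sqrt(3)))**2 ≈ -5.1567 + 0.43818*I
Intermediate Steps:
T = I*sqrt(3) (T = sqrt(-3) = I*sqrt(3) ≈ 1.732*I)
Y = -6 + 4*sqrt(2 + I*sqrt(3)) (Y = 4*sqrt(2 + I*sqrt(3)) - 6 = -6 + 4*sqrt(2 + I*sqrt(3)) ≈ 0.096393 + 2.2729*I)
Y**2 = (-6 + 4*sqrt(2 + I*sqrt(3)))**2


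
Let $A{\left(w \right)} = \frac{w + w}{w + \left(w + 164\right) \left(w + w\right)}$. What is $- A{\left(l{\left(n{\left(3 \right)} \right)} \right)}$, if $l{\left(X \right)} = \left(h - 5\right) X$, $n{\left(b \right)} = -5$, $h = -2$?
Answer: $- \frac{2}{399} \approx -0.0050125$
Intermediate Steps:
$l{\left(X \right)} = - 7 X$ ($l{\left(X \right)} = \left(-2 - 5\right) X = - 7 X$)
$A{\left(w \right)} = \frac{2 w}{w + 2 w \left(164 + w\right)}$ ($A{\left(w \right)} = \frac{2 w}{w + \left(164 + w\right) 2 w} = \frac{2 w}{w + 2 w \left(164 + w\right)}$)
$- A{\left(l{\left(n{\left(3 \right)} \right)} \right)} = - \frac{2}{329 + 2 \left(\left(-7\right) \left(-5\right)\right)} = - \frac{2}{329 + 2 \cdot 35} = - \frac{2}{329 + 70} = - \frac{2}{399}$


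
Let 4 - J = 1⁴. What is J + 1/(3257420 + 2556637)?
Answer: 17442172/5814057 ≈ 3.0000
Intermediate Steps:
J = 3 (J = 4 - 1*1⁴ = 4 - 1*1 = 4 - 1 = 3)
J + 1/(3257420 + 2556637) = 3 + 1/(3257420 + 2556637) = 3 + 1/5814057 = 17442172/5814057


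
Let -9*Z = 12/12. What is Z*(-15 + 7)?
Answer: 8/9 ≈ 0.88889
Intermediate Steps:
Z = -⅑ (Z = -4/(3*12) = -⅑*1 = -⅑ ≈ -0.11111)
Z*(-15 + 7) = -(-15 + 7)/9 = -⅑*(-8) = 8/9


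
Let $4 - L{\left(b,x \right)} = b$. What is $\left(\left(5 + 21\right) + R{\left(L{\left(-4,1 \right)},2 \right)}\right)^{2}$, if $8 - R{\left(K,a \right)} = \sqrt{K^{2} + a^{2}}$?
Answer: $1224 - 136 \sqrt{17} \approx 663.26$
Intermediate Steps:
$L{\left(b,x \right)} = 4 - b$
$R{\left(K,a \right)} = 8 - \sqrt{K^{2} + a^{2}}$
$\left(\left(5 + 21\right) + R{\left(L{\left(-4,1 \right)},2 \right)}\right)^{2} = \left(\left(5 + 21\right) + \left(8 - \sqrt{\left(4 - -4\right)^{2} + 2^{2}}\right)\right)^{2} = \left(26 + \left(8 - \sqrt{\left(4 + 4\right)^{2} + 4}\right)\right)^{2} = \left(26 + \left(8 - \sqrt{8^{2} + 4}\right)\right)^{2} = \left(26 + \left(8 - \sqrt{64 + 4}\right)\right)^{2} = \left(26 + \left(8 - \sqrt{68}\right)\right)^{2} = \left(26 + \left(8 - 2 \sqrt{17}\right)\right)^{2} = \left(34 - 2 \sqrt{17}\right)^{2}$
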